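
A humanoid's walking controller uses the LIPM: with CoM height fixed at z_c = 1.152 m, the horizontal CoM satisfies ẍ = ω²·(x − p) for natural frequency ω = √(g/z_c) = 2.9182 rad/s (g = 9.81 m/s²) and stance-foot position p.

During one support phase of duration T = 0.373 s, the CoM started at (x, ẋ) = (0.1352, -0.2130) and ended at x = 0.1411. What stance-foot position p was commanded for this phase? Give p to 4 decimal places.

ωT = 2.9182·0.373 = 1.088489; cosh(ωT) = 1.653254, sinh(ωT) = 1.316529
x(T) = p + (x₀−p)·cosh(ωT) + (ẋ₀/ω)·sinh(ωT) ⇒ p·(1 − cosh) = x(T) − x₀·cosh − (ẋ₀/ω)·sinh
numerator   = 0.1411 − (0.1352)·1.653254 − (-0.2130/2.9182)·1.316529 = 0.013674
denominator = 1 − 1.653254 = -0.653254
p = 0.013674 / -0.653254 = -0.0209

p = -0.0209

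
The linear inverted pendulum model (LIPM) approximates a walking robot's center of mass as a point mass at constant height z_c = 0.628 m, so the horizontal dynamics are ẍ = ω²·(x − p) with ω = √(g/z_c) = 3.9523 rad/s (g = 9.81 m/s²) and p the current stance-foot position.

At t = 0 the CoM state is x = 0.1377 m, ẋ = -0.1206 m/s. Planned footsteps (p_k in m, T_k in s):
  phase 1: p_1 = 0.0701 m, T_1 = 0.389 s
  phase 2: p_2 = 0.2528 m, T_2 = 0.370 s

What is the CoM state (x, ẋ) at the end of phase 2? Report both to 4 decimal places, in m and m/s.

x = 0.2122, ẋ = -0.0126

phase 1: p=0.0701, T=0.389, ωT=1.537445, cosh=2.433808, sinh=2.218878; start (x,ẋ)=(0.137700, -0.120600) → end (x,ẋ)=(0.166919, 0.299313)
phase 2: p=0.2528, T=0.370, ωT=1.462351, cosh=2.273893, sinh=2.042202; start (x,ẋ)=(0.166919, 0.299313) → end (x,ẋ)=(0.212174, -0.012576)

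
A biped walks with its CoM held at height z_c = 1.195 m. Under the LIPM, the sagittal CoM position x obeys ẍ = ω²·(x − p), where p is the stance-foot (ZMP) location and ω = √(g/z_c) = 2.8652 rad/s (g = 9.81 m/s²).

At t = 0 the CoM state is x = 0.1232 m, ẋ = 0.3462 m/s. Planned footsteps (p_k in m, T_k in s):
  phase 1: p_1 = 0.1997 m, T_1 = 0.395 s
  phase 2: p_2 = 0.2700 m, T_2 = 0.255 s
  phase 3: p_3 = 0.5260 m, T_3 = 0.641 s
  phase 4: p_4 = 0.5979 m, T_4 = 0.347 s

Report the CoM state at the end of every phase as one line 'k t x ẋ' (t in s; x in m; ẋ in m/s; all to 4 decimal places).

phase 1: p=0.1997, T=0.395, ωT=1.131754, cosh=1.711779, sinh=1.389312; start (x,ẋ)=(0.123200, 0.346200) → end (x,ẋ)=(0.236618, 0.288098)
phase 2: p=0.2700, T=0.255, ωT=0.730626, cosh=1.278994, sinh=0.797386; start (x,ẋ)=(0.236618, 0.288098) → end (x,ẋ)=(0.307483, 0.292209)
phase 3: p=0.5260, T=0.641, ωT=1.836593, cosh=3.217242, sinh=3.057882; start (x,ẋ)=(0.307483, 0.292209) → end (x,ẋ)=(0.134838, -0.974418)
phase 4: p=0.5979, T=0.347, ωT=0.994224, cosh=1.536319, sinh=1.166309; start (x,ẋ)=(0.134838, -0.974418) → end (x,ẋ)=(-0.510158, -3.044435)

1 0.3950 0.2366 0.2881
2 0.6500 0.3075 0.2922
3 1.2910 0.1348 -0.9744
4 1.6380 -0.5102 -3.0444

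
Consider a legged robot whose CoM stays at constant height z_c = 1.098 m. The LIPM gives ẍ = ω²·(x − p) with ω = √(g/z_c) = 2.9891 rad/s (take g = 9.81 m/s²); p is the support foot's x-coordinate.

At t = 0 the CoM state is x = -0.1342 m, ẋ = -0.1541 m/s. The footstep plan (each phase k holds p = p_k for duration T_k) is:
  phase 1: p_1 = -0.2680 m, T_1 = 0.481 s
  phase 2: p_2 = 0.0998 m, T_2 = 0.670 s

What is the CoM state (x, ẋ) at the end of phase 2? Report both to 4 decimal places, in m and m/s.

x = -0.0015, ẋ = -0.1721

phase 1: p=-0.2680, T=0.481, ωT=1.437757, cosh=2.224350, sinh=1.986890; start (x,ẋ)=(-0.134200, -0.154100) → end (x,ẋ)=(-0.072814, 0.451868)
phase 2: p=0.0998, T=0.670, ωT=2.002697, cosh=3.771991, sinh=3.637020; start (x,ẋ)=(-0.072814, 0.451868) → end (x,ẋ)=(-0.001484, -0.172119)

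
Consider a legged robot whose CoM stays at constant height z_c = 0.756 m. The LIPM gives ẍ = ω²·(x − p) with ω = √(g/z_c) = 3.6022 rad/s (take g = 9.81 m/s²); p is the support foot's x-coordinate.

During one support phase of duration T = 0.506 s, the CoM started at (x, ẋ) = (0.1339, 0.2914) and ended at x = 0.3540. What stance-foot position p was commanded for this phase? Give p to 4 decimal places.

ωT = 3.6022·0.506 = 1.822713; cosh(ωT) = 3.175107, sinh(ωT) = 3.013520
x(T) = p + (x₀−p)·cosh(ωT) + (ẋ₀/ω)·sinh(ωT) ⇒ p·(1 − cosh) = x(T) − x₀·cosh − (ẋ₀/ω)·sinh
numerator   = 0.3540 − (0.1339)·3.175107 − (0.2914/3.6022)·3.013520 = -0.314926
denominator = 1 − 3.175107 = -2.175107
p = -0.314926 / -2.175107 = 0.1448

p = 0.1448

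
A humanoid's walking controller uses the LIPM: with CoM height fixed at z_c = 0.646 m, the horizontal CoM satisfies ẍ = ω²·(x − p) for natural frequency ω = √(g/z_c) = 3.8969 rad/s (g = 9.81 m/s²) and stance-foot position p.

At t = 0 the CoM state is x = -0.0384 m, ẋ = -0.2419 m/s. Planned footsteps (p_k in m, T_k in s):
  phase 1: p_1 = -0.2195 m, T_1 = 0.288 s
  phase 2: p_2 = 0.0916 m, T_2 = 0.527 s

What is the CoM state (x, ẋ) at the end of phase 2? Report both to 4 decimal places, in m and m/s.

phase 1: p=-0.2195, T=0.288, ωT=1.122307, cosh=1.698731, sinh=1.373203; start (x,ẋ)=(-0.038400, -0.241900) → end (x,ẋ)=(0.002899, 0.558186)
phase 2: p=0.0916, T=0.527, ωT=2.053666, cosh=3.962348, sinh=3.834085; start (x,ẋ)=(0.002899, 0.558186) → end (x,ẋ)=(0.289322, 0.886434)

x = 0.2893, ẋ = 0.8864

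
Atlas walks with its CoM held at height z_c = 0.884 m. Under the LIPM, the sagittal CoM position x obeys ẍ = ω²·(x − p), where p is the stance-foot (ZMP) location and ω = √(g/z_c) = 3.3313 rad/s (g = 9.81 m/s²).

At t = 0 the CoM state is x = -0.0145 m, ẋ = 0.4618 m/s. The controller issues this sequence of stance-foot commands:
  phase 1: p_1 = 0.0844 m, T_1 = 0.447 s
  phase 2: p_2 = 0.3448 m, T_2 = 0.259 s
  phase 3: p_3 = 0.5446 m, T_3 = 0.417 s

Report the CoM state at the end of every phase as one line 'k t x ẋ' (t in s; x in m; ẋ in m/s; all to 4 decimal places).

phase 1: p=0.0844, T=0.447, ωT=1.489091, cosh=2.329321, sinh=2.103743; start (x,ẋ)=(-0.014500, 0.461800) → end (x,ẋ)=(0.145661, 0.382569)
phase 2: p=0.3448, T=0.259, ωT=0.862807, cosh=1.395889, sinh=0.973913; start (x,ẋ)=(0.145661, 0.382569) → end (x,ẋ)=(0.178669, -0.112063)
phase 3: p=0.5446, T=0.417, ωT=1.389152, cosh=2.130367, sinh=1.881080; start (x,ẋ)=(0.178669, -0.112063) → end (x,ẋ)=(-0.298246, -2.531823)

1 0.4470 0.1457 0.3826
2 0.7060 0.1787 -0.1121
3 1.1230 -0.2982 -2.5318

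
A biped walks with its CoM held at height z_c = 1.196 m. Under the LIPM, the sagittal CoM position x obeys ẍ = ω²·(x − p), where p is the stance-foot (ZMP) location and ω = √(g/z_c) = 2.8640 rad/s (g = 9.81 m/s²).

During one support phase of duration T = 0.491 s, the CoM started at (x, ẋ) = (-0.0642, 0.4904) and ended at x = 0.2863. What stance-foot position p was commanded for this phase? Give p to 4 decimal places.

ωT = 2.8640·0.491 = 1.406224; cosh(ωT) = 2.162793, sinh(ωT) = 1.917726
x(T) = p + (x₀−p)·cosh(ωT) + (ẋ₀/ω)·sinh(ωT) ⇒ p·(1 − cosh) = x(T) − x₀·cosh − (ẋ₀/ω)·sinh
numerator   = 0.2863 − (-0.0642)·2.162793 − (0.4904/2.8640)·1.917726 = 0.096781
denominator = 1 − 2.162793 = -1.162793
p = 0.096781 / -1.162793 = -0.0832

p = -0.0832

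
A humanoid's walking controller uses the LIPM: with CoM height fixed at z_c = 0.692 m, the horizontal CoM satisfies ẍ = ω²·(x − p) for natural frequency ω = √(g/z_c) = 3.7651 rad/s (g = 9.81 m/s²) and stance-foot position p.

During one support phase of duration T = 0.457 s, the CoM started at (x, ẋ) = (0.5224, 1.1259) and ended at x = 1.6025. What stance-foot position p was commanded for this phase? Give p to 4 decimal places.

p = 0.3784

ωT = 3.7651·0.457 = 1.720651; cosh(ωT) = 2.883557, sinh(ωT) = 2.704607
x(T) = p + (x₀−p)·cosh(ωT) + (ẋ₀/ω)·sinh(ωT) ⇒ p·(1 − cosh) = x(T) − x₀·cosh − (ẋ₀/ω)·sinh
numerator   = 1.6025 − (0.5224)·2.883557 − (1.1259/3.7651)·2.704607 = -0.712644
denominator = 1 − 2.883557 = -1.883557
p = -0.712644 / -1.883557 = 0.3784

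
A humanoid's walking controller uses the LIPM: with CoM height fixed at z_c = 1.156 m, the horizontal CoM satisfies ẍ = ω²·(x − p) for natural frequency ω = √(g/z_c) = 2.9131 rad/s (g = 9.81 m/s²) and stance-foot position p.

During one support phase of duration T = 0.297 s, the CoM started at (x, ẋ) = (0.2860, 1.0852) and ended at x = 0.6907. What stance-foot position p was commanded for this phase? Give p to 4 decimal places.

ωT = 2.9131·0.297 = 0.865191; cosh(ωT) = 1.398215, sinh(ωT) = 0.977244
x(T) = p + (x₀−p)·cosh(ωT) + (ẋ₀/ω)·sinh(ωT) ⇒ p·(1 − cosh) = x(T) − x₀·cosh − (ẋ₀/ω)·sinh
numerator   = 0.6907 − (0.2860)·1.398215 − (1.0852/2.9131)·0.977244 = -0.073236
denominator = 1 − 1.398215 = -0.398215
p = -0.073236 / -0.398215 = 0.1839

p = 0.1839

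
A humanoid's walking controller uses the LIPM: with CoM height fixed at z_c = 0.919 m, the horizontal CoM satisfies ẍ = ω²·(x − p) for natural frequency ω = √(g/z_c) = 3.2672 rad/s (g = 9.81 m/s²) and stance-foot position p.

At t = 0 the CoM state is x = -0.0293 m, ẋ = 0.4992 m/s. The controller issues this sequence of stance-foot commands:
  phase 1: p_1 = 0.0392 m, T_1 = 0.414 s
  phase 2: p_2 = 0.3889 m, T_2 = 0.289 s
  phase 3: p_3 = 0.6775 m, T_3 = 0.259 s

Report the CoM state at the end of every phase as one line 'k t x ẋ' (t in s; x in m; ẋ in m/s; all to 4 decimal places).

1 0.4140 0.1736 0.6260
2 0.7030 0.2793 0.1590
3 0.9620 0.1743 -1.0176

phase 1: p=0.0392, T=0.414, ωT=1.352621, cosh=2.063055, sinh=1.804493; start (x,ẋ)=(-0.029300, 0.499200) → end (x,ẋ)=(0.173592, 0.626026)
phase 2: p=0.3889, T=0.289, ωT=0.944221, cosh=1.479896, sinh=1.090913; start (x,ẋ)=(0.173592, 0.626026) → end (x,ẋ)=(0.279295, 0.159044)
phase 3: p=0.6775, T=0.259, ωT=0.846205, cosh=1.379912, sinh=0.950872; start (x,ẋ)=(0.279295, 0.159044) → end (x,ẋ)=(0.174300, -1.017631)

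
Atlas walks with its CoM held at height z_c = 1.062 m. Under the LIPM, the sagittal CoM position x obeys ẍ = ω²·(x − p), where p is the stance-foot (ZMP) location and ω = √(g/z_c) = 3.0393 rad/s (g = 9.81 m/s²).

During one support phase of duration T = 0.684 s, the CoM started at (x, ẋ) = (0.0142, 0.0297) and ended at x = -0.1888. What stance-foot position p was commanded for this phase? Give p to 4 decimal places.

p = 0.0931

ωT = 3.0393·0.684 = 2.078881; cosh(ωT) = 4.060294, sinh(ωT) = 3.935224
x(T) = p + (x₀−p)·cosh(ωT) + (ẋ₀/ω)·sinh(ωT) ⇒ p·(1 − cosh) = x(T) − x₀·cosh − (ẋ₀/ω)·sinh
numerator   = -0.1888 − (0.0142)·4.060294 − (0.0297/3.0393)·3.935224 = -0.284911
denominator = 1 − 4.060294 = -3.060294
p = -0.284911 / -3.060294 = 0.0931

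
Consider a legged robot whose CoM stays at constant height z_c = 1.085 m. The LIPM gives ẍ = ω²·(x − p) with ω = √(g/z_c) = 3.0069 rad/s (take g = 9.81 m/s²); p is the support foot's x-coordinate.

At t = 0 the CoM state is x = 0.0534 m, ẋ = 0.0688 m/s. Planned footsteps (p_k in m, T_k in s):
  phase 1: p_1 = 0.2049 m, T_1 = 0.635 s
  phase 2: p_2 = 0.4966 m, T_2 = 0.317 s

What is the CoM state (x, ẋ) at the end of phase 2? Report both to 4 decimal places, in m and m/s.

x = -1.0688, ẋ = -4.3388

phase 1: p=0.2049, T=0.635, ωT=1.909382, cosh=3.448543, sinh=3.300371; start (x,ẋ)=(0.053400, 0.068800) → end (x,ẋ)=(-0.242039, -1.266209)
phase 2: p=0.4966, T=0.317, ωT=0.953187, cosh=1.489737, sinh=1.104227; start (x,ẋ)=(-0.242039, -1.266209) → end (x,ẋ)=(-1.068770, -4.338823)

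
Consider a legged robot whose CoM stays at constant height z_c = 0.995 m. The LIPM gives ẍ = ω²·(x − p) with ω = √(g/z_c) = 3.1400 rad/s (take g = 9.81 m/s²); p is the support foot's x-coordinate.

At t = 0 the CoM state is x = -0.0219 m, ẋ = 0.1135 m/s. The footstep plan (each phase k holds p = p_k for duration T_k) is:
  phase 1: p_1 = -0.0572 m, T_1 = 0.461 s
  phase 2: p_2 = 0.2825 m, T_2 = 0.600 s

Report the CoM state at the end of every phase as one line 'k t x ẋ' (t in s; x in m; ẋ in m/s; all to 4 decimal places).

phase 1: p=-0.0572, T=0.461, ωT=1.447540, cosh=2.243894, sinh=2.008746; start (x,ẋ)=(-0.021900, 0.113500) → end (x,ẋ)=(0.094619, 0.477335)
phase 2: p=0.2825, T=0.600, ωT=1.884000, cosh=3.365876, sinh=3.213895; start (x,ẋ)=(0.094619, 0.477335) → end (x,ẋ)=(0.138683, -0.289378)

1 0.4610 0.0946 0.4773
2 1.0610 0.1387 -0.2894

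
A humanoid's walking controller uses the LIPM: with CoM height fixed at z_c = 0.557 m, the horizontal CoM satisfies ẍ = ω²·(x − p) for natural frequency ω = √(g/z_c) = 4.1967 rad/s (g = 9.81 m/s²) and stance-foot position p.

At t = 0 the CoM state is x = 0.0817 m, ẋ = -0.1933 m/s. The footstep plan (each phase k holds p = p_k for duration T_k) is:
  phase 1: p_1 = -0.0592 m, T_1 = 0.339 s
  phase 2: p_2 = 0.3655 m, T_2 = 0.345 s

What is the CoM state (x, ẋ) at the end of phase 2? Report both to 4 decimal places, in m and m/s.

phase 1: p=-0.0592, T=0.339, ωT=1.422681, cosh=2.194647, sinh=1.953581; start (x,ẋ)=(0.081700, -0.193300) → end (x,ẋ)=(0.160044, 0.730956)
phase 2: p=0.3655, T=0.345, ωT=1.447861, cosh=2.244540, sinh=2.009468; start (x,ẋ)=(0.160044, 0.730956) → end (x,ẋ)=(0.254343, -0.091978)

x = 0.2543, ẋ = -0.0920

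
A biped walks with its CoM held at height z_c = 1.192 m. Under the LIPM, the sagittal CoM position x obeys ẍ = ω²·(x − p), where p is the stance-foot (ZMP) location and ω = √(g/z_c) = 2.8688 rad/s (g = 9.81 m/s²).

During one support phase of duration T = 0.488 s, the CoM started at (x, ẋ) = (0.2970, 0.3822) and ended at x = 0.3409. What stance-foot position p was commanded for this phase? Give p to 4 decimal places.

ωT = 2.8688·0.488 = 1.399974; cosh(ωT) = 2.150850, sinh(ωT) = 1.904246
x(T) = p + (x₀−p)·cosh(ωT) + (ẋ₀/ω)·sinh(ωT) ⇒ p·(1 − cosh) = x(T) − x₀·cosh − (ẋ₀/ω)·sinh
numerator   = 0.3409 − (0.2970)·2.150850 − (0.3822/2.8688)·1.904246 = -0.551598
denominator = 1 − 2.150850 = -1.150850
p = -0.551598 / -1.150850 = 0.4793

p = 0.4793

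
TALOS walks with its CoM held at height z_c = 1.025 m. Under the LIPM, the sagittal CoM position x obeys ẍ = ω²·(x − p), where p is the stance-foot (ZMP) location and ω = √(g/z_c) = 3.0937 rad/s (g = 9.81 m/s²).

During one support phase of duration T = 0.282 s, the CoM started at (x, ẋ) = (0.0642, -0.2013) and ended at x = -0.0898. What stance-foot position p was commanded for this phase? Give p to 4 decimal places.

p = 0.2856

ωT = 3.0937·0.282 = 0.872423; cosh(ωT) = 1.405320, sinh(ωT) = 0.987382
x(T) = p + (x₀−p)·cosh(ωT) + (ẋ₀/ω)·sinh(ωT) ⇒ p·(1 − cosh) = x(T) − x₀·cosh − (ẋ₀/ω)·sinh
numerator   = -0.0898 − (0.0642)·1.405320 − (-0.2013/3.0937)·0.987382 = -0.115775
denominator = 1 − 1.405320 = -0.405320
p = -0.115775 / -0.405320 = 0.2856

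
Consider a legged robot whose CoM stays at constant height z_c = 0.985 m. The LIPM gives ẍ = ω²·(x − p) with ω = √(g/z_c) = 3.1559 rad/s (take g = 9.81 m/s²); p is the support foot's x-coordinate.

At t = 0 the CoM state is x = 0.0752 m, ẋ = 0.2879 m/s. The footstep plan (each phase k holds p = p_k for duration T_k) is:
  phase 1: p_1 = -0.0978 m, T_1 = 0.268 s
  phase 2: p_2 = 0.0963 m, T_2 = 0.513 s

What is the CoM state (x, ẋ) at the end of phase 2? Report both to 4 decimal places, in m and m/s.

x = 1.1444, ẋ = 3.4070

phase 1: p=-0.0978, T=0.268, ωT=0.845781, cosh=1.379510, sinh=0.950288; start (x,ẋ)=(0.075200, 0.287900) → end (x,ẋ)=(0.227546, 0.915990)
phase 2: p=0.0963, T=0.513, ωT=1.618977, cosh=2.623012, sinh=2.424910; start (x,ẋ)=(0.227546, 0.915990) → end (x,ẋ)=(1.144382, 3.407049)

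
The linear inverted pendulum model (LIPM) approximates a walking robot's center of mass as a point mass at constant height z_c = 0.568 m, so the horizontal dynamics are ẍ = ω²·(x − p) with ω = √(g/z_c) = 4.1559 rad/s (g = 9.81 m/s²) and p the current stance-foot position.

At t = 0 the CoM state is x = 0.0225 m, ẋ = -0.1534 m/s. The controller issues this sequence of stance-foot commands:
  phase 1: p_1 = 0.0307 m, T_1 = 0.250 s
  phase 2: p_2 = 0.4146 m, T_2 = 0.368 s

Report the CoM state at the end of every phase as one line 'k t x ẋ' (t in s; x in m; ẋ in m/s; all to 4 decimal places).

phase 1: p=0.0307, T=0.250, ωT=1.038975, cosh=1.590068, sinh=1.236251; start (x,ẋ)=(0.022500, -0.153400) → end (x,ẋ)=(-0.027970, -0.286046)
phase 2: p=0.4146, T=0.368, ωT=1.529371, cosh=2.415973, sinh=2.199301; start (x,ẋ)=(-0.027970, -0.286046) → end (x,ẋ)=(-0.806013, -4.736204)

1 0.2500 -0.0280 -0.2860
2 0.6180 -0.8060 -4.7362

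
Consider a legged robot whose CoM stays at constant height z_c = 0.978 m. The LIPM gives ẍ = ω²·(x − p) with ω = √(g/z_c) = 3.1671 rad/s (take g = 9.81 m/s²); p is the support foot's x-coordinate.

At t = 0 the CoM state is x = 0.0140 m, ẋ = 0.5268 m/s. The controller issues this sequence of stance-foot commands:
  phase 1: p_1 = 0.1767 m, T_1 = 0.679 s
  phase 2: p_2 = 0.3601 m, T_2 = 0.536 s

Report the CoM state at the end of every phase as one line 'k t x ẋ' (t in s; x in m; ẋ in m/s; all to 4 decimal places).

phase 1: p=0.1767, T=0.679, ωT=2.150461, cosh=4.352623, sinh=4.236193; start (x,ẋ)=(0.014000, 0.526800) → end (x,ẋ)=(0.173156, 0.110106)
phase 2: p=0.3601, T=0.536, ωT=1.697566, cosh=2.821883, sinh=2.638755; start (x,ẋ)=(0.173156, 0.110106) → end (x,ẋ)=(-0.075697, -1.251623)

1 0.6790 0.1732 0.1101
2 1.2150 -0.0757 -1.2516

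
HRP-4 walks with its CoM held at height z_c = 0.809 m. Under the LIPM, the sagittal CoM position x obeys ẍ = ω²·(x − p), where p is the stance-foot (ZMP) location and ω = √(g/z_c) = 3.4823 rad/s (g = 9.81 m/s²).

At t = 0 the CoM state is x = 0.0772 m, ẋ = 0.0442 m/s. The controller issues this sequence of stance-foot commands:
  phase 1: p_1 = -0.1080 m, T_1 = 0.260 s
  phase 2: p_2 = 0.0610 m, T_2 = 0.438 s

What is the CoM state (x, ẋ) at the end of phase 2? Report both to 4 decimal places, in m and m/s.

x = 0.7865, ẋ = 2.6015

phase 1: p=-0.1080, T=0.260, ωT=0.905398, cosh=1.438648, sinh=1.034268; start (x,ẋ)=(0.077200, 0.044200) → end (x,ẋ)=(0.171565, 0.730610)
phase 2: p=0.0610, T=0.438, ωT=1.525247, cosh=2.406924, sinh=2.189357; start (x,ẋ)=(0.171565, 0.730610) → end (x,ẋ)=(0.786464, 2.601473)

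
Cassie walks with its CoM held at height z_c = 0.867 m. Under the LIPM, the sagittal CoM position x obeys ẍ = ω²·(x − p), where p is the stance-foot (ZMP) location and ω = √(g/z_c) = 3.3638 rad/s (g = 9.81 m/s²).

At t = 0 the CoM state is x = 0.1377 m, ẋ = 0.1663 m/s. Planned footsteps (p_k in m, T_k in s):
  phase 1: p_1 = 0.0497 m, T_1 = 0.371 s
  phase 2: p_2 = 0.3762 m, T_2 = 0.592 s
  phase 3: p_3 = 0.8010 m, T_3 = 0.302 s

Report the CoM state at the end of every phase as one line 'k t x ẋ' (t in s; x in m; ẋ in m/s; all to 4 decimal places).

1 0.3710 0.2946 0.7866
2 0.9630 0.9123 1.9481
3 1.2650 1.6696 3.4918

phase 1: p=0.0497, T=0.371, ωT=1.247970, cosh=1.885176, sinh=1.598089; start (x,ẋ)=(0.137700, 0.166300) → end (x,ẋ)=(0.294602, 0.786562)
phase 2: p=0.3762, T=0.592, ωT=1.991370, cosh=3.731034, sinh=3.594526; start (x,ẋ)=(0.294602, 0.786562) → end (x,ẋ)=(0.912268, 1.948066)
phase 3: p=0.8010, T=0.302, ωT=1.015868, cosh=1.561923, sinh=1.199835; start (x,ẋ)=(0.912268, 1.948066) → end (x,ẋ)=(1.669648, 3.491807)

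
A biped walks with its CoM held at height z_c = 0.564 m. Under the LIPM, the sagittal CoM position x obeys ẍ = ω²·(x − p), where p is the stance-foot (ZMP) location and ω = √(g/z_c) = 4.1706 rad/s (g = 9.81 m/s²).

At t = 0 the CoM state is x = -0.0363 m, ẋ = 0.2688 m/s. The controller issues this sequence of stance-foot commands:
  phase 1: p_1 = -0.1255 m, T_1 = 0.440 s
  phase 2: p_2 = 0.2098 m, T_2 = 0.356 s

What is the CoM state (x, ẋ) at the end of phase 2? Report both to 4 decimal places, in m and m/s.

x = 1.5569, ẋ = 5.9312

phase 1: p=-0.1255, T=0.440, ωT=1.835064, cosh=3.212569, sinh=3.052966; start (x,ẋ)=(-0.036300, 0.268800) → end (x,ẋ)=(0.357828, 1.999295)
phase 2: p=0.2098, T=0.356, ωT=1.484734, cosh=2.320176, sinh=2.093613; start (x,ẋ)=(0.357828, 1.999295) → end (x,ẋ)=(1.556885, 5.931245)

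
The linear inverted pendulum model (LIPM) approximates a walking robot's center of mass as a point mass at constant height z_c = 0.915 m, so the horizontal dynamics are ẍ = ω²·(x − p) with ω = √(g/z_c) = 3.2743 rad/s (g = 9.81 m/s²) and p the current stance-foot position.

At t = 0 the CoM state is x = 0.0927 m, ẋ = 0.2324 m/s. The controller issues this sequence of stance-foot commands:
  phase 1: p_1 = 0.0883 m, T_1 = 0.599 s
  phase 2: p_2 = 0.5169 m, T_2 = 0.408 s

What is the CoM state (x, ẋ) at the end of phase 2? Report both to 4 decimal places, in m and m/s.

phase 1: p=0.0883, T=0.599, ωT=1.961306, cosh=3.624639, sinh=3.483964; start (x,ẋ)=(0.092700, 0.232400) → end (x,ẋ)=(0.351530, 0.892559)
phase 2: p=0.5169, T=0.408, ωT=1.335914, cosh=2.033195, sinh=1.770277; start (x,ẋ)=(0.351530, 0.892559) → end (x,ẋ)=(0.663240, 0.856192)

x = 0.6632, ẋ = 0.8562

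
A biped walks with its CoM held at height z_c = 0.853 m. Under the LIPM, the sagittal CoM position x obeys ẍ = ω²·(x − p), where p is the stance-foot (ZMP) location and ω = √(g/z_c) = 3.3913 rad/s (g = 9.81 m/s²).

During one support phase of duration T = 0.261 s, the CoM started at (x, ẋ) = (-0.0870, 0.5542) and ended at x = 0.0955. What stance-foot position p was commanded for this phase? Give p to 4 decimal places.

p = -0.1306

ωT = 3.3913·0.261 = 0.885129; cosh(ωT) = 1.417979, sinh(ωT) = 1.005318
x(T) = p + (x₀−p)·cosh(ωT) + (ẋ₀/ω)·sinh(ωT) ⇒ p·(1 − cosh) = x(T) − x₀·cosh − (ẋ₀/ω)·sinh
numerator   = 0.0955 − (-0.0870)·1.417979 − (0.5542/3.3913)·1.005318 = 0.054577
denominator = 1 − 1.417979 = -0.417979
p = 0.054577 / -0.417979 = -0.1306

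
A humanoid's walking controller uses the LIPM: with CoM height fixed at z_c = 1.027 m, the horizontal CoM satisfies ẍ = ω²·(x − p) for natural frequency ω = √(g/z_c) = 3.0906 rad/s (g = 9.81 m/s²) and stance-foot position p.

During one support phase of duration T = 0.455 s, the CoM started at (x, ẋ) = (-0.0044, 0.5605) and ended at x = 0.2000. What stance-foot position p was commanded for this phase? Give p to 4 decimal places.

p = 0.1189

ωT = 3.0906·0.455 = 1.406223; cosh(ωT) = 2.162791, sinh(ωT) = 1.917724
x(T) = p + (x₀−p)·cosh(ωT) + (ẋ₀/ω)·sinh(ωT) ⇒ p·(1 − cosh) = x(T) − x₀·cosh − (ẋ₀/ω)·sinh
numerator   = 0.2000 − (-0.0044)·2.162791 − (0.5605/3.0906)·1.917724 = -0.138275
denominator = 1 − 2.162791 = -1.162791
p = -0.138275 / -1.162791 = 0.1189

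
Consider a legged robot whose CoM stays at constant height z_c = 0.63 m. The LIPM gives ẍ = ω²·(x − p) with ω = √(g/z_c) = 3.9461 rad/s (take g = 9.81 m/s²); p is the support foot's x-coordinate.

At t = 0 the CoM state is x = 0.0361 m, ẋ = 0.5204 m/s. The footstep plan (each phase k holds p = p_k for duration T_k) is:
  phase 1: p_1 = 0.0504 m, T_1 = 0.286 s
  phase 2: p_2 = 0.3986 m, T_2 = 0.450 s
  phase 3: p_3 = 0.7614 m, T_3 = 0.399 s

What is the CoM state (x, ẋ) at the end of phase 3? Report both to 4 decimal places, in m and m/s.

phase 1: p=0.0504, T=0.286, ωT=1.128585, cosh=1.707384, sinh=1.383894; start (x,ẋ)=(0.036100, 0.520400) → end (x,ẋ)=(0.208488, 0.810431)
phase 2: p=0.3986, T=0.450, ωT=1.775745, cosh=3.037018, sinh=2.867661; start (x,ẋ)=(0.208488, 0.810431) → end (x,ẋ)=(0.410173, 0.309973)
phase 3: p=0.7614, T=0.399, ωT=1.574494, cosh=2.517705, sinh=2.310593; start (x,ẋ)=(0.410173, 0.309973) → end (x,ẋ)=(0.058616, -2.422004)

x = 0.0586, ẋ = -2.4220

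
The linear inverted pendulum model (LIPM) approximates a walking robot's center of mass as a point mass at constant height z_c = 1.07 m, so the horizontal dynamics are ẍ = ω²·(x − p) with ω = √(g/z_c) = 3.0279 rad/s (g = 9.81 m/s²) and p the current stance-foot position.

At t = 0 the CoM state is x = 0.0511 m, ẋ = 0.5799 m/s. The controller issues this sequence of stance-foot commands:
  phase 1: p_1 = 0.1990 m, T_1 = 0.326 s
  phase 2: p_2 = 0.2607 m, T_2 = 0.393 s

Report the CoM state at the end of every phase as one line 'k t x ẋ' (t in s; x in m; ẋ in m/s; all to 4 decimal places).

phase 1: p=0.1990, T=0.326, ωT=0.987095, cosh=1.528043, sinh=1.155386; start (x,ẋ)=(0.051100, 0.579900) → end (x,ẋ)=(0.194281, 0.368700)
phase 2: p=0.2607, T=0.393, ωT=1.189965, cosh=1.795599, sinh=1.491367; start (x,ẋ)=(0.194281, 0.368700) → end (x,ẋ)=(0.323037, 0.362106)

1 0.3260 0.1943 0.3687
2 0.7190 0.3230 0.3621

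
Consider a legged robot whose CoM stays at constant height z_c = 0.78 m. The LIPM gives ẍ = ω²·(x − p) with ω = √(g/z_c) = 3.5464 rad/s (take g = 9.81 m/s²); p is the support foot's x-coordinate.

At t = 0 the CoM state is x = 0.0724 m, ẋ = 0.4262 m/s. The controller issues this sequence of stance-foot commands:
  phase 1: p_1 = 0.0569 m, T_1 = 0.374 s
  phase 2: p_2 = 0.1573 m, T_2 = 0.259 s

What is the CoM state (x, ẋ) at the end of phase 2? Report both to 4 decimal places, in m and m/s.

x = 0.6463, ẋ = 1.9156

phase 1: p=0.0569, T=0.374, ωT=1.326354, cosh=2.016362, sinh=1.750919; start (x,ẋ)=(0.072400, 0.426200) → end (x,ẋ)=(0.298576, 0.955620)
phase 2: p=0.1573, T=0.259, ωT=0.918518, cosh=1.452342, sinh=1.053232; start (x,ẋ)=(0.298576, 0.955620) → end (x,ẋ)=(0.646287, 1.915578)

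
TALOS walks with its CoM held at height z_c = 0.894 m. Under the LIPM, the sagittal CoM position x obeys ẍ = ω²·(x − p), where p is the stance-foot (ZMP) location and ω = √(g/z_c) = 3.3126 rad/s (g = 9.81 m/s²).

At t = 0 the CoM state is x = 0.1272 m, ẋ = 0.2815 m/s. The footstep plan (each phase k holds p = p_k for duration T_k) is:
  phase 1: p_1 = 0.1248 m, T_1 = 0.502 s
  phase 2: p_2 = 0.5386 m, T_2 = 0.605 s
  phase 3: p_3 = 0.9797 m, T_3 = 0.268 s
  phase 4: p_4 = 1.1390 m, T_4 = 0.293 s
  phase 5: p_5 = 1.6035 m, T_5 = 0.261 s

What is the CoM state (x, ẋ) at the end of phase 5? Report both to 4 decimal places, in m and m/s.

x = -0.2717, ẋ = -5.3707

phase 1: p=0.1248, T=0.502, ωT=1.662925, cosh=2.732151, sinh=2.542567; start (x,ẋ)=(0.127200, 0.281500) → end (x,ẋ)=(0.347421, 0.789314)
phase 2: p=0.5386, T=0.605, ωT=2.004123, cosh=3.777181, sinh=3.642403; start (x,ẋ)=(0.347421, 0.789314) → end (x,ẋ)=(0.684380, 0.674650)
phase 3: p=0.9797, T=0.268, ωT=0.887777, cosh=1.420646, sinh=1.009076; start (x,ẋ)=(0.684380, 0.674650) → end (x,ẋ)=(0.765666, -0.028715)
phase 4: p=1.1390, T=0.293, ωT=0.970592, cosh=1.509182, sinh=1.130324; start (x,ẋ)=(0.765666, -0.028715) → end (x,ẋ)=(0.565772, -1.441216)
phase 5: p=1.6035, T=0.261, ωT=0.864589, cosh=1.397627, sinh=0.976402; start (x,ẋ)=(0.565772, -1.441216) → end (x,ẋ)=(-0.271660, -5.370739)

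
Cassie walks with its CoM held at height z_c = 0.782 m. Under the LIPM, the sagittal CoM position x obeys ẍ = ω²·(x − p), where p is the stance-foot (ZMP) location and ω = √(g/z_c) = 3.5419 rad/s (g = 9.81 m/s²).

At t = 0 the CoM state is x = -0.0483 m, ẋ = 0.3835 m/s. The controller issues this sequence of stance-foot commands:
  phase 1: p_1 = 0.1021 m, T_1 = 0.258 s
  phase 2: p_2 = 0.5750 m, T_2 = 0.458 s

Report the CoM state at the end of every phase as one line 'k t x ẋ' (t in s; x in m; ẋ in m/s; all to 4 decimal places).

1 0.2580 -0.0023 -0.0023
2 0.7160 -0.9454 -4.9816

phase 1: p=0.1021, T=0.258, ωT=0.913810, cosh=1.447400, sinh=1.046406; start (x,ẋ)=(-0.048300, 0.383500) → end (x,ẋ)=(-0.002289, -0.002345)
phase 2: p=0.5750, T=0.458, ωT=1.622190, cosh=2.630818, sinh=2.433352; start (x,ẋ)=(-0.002289, -0.002345) → end (x,ẋ)=(-0.945353, -4.981644)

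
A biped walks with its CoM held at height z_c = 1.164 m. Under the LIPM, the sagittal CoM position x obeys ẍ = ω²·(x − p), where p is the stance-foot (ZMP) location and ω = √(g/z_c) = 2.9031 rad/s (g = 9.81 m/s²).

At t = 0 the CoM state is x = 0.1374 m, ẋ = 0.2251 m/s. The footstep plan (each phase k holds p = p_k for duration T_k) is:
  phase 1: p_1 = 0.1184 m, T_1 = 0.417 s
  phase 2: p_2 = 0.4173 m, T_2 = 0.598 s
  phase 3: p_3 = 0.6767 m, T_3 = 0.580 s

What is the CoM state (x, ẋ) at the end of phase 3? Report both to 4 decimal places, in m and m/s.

phase 1: p=0.1184, T=0.417, ωT=1.210593, cosh=1.826747, sinh=1.528726; start (x,ẋ)=(0.137400, 0.225100) → end (x,ẋ)=(0.271642, 0.495524)
phase 2: p=0.4173, T=0.598, ωT=1.736054, cosh=2.925560, sinh=2.749345; start (x,ẋ)=(0.271642, 0.495524) → end (x,ẋ)=(0.460449, 0.287098)
phase 3: p=0.6767, T=0.580, ωT=1.683798, cosh=2.785820, sinh=2.600153; start (x,ẋ)=(0.460449, 0.287098) → end (x,ẋ)=(0.331402, -0.832567)

x = 0.3314, ẋ = -0.8326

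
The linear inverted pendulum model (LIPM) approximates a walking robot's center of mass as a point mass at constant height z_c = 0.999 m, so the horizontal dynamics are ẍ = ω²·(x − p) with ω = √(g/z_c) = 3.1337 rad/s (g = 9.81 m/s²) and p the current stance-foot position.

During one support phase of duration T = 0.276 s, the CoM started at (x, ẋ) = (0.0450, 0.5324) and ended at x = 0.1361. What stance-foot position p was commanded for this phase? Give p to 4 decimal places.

ωT = 3.1337·0.276 = 0.864901; cosh(ωT) = 1.397932, sinh(ωT) = 0.976839
x(T) = p + (x₀−p)·cosh(ωT) + (ẋ₀/ω)·sinh(ωT) ⇒ p·(1 − cosh) = x(T) − x₀·cosh − (ẋ₀/ω)·sinh
numerator   = 0.1361 − (0.0450)·1.397932 − (0.5324/3.1337)·0.976839 = -0.092767
denominator = 1 − 1.397932 = -0.397932
p = -0.092767 / -0.397932 = 0.2331

p = 0.2331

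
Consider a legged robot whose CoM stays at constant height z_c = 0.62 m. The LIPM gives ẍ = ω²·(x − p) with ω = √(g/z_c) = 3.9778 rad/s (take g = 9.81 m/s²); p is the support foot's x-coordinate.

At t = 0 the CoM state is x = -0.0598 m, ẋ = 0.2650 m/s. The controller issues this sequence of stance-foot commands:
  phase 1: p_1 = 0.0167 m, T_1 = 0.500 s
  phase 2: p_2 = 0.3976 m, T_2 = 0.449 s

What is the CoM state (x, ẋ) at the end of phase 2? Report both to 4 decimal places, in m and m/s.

x = -0.9875, ẋ = -5.2426

phase 1: p=0.0167, T=0.500, ωT=1.988900, cosh=3.722168, sinh=3.585323; start (x,ẋ)=(-0.059800, 0.265000) → end (x,ẋ)=(-0.029193, -0.104645)
phase 2: p=0.3976, T=0.449, ωT=1.786032, cosh=3.066679, sinh=2.899055; start (x,ẋ)=(-0.029193, -0.104645) → end (x,ẋ)=(-0.987502, -5.242627)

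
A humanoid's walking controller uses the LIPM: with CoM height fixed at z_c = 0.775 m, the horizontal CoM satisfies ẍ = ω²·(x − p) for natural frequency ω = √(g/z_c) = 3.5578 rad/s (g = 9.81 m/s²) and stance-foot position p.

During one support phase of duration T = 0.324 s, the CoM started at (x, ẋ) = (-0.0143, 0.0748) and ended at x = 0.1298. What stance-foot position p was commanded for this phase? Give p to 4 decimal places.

ωT = 3.5578·0.324 = 1.152727; cosh(ωT) = 1.741296, sinh(ωT) = 1.425522
x(T) = p + (x₀−p)·cosh(ωT) + (ẋ₀/ω)·sinh(ωT) ⇒ p·(1 − cosh) = x(T) − x₀·cosh − (ẋ₀/ω)·sinh
numerator   = 0.1298 − (-0.0143)·1.741296 − (0.0748/3.5578)·1.425522 = 0.124730
denominator = 1 − 1.741296 = -0.741296
p = 0.124730 / -0.741296 = -0.1683

p = -0.1683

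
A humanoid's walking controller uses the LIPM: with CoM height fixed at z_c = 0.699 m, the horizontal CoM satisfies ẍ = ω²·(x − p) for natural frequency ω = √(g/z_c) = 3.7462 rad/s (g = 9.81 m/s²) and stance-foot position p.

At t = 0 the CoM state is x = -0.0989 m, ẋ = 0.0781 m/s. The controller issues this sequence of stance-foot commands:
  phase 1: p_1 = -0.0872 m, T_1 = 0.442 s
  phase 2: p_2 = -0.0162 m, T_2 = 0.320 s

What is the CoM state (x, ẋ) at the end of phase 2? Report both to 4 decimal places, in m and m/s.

phase 1: p=-0.0872, T=0.442, ωT=1.655820, cosh=2.714155, sinh=2.523220; start (x,ẋ)=(-0.098900, 0.078100) → end (x,ẋ)=(-0.066352, 0.101381)
phase 2: p=-0.0162, T=0.320, ωT=1.198784, cosh=1.808821, sinh=1.507261; start (x,ẋ)=(-0.066352, 0.101381) → end (x,ẋ)=(-0.066126, -0.099803)

x = -0.0661, ẋ = -0.0998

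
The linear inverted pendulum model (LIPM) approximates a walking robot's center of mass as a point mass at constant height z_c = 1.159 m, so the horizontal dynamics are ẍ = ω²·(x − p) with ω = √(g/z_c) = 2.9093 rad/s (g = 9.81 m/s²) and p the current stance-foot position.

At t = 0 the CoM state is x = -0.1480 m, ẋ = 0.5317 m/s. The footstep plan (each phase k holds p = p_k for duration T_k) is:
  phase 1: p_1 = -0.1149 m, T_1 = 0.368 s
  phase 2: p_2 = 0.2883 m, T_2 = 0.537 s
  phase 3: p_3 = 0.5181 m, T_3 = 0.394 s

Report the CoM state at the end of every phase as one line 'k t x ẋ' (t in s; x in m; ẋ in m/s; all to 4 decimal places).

phase 1: p=-0.1149, T=0.368, ωT=1.070622, cosh=1.629995, sinh=1.287200; start (x,ẋ)=(-0.148000, 0.531700) → end (x,ẋ)=(0.066394, 0.742714)
phase 2: p=0.2883, T=0.537, ωT=1.562294, cosh=2.489703, sinh=2.280048; start (x,ẋ)=(0.066394, 0.742714) → end (x,ẋ)=(0.317893, 0.377159)
phase 3: p=0.5181, T=0.394, ωT=1.146264, cosh=1.732119, sinh=1.414297; start (x,ẋ)=(0.317893, 0.377159) → end (x,ẋ)=(0.354665, -0.170492)

1 0.3680 0.0664 0.7427
2 0.9050 0.3179 0.3772
3 1.2990 0.3547 -0.1705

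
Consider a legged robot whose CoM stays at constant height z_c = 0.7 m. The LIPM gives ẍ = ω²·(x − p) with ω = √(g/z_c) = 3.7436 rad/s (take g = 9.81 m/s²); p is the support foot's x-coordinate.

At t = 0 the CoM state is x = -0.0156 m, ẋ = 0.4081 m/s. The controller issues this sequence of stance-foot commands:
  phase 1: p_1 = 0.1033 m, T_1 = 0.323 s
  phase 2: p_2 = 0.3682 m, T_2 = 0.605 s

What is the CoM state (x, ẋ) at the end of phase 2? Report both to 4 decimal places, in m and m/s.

phase 1: p=0.1033, T=0.323, ωT=1.209183, cosh=1.824593, sinh=1.526152; start (x,ẋ)=(-0.015600, 0.408100) → end (x,ẋ)=(0.052726, 0.065305)
phase 2: p=0.3682, T=0.605, ωT=2.264878, cosh=4.866896, sinh=4.763053; start (x,ẋ)=(0.052726, 0.065305) → end (x,ẋ)=(-1.084091, -5.307378)

x = -1.0841, ẋ = -5.3074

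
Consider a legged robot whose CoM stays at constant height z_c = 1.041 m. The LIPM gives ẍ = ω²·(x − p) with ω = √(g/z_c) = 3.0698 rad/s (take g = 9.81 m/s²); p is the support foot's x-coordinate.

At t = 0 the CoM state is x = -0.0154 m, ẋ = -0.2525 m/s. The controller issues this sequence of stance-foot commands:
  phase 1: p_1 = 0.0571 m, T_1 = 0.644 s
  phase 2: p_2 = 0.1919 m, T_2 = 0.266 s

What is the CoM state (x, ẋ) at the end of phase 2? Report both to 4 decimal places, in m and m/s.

x = -1.2543, ẋ = -4.2585

phase 1: p=0.0571, T=0.644, ωT=1.976951, cosh=3.679593, sinh=3.541102; start (x,ẋ)=(-0.015400, -0.252500) → end (x,ẋ)=(-0.500936, -1.717207)
phase 2: p=0.1919, T=0.266, ωT=0.816567, cosh=1.352332, sinh=0.910386; start (x,ẋ)=(-0.500936, -1.717207) → end (x,ẋ)=(-1.254303, -4.258506)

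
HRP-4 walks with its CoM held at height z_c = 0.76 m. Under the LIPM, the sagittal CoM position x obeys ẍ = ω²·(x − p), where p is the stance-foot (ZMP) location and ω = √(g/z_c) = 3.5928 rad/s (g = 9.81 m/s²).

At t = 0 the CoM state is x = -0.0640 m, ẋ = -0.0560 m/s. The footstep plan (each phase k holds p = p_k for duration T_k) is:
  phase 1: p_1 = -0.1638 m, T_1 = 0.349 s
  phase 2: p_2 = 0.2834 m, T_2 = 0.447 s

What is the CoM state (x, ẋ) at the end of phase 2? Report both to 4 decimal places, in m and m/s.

phase 1: p=-0.1638, T=0.349, ωT=1.253887, cosh=1.894665, sinh=1.609272; start (x,ẋ)=(-0.064000, -0.056000) → end (x,ẋ)=(0.000204, 0.470922)
phase 2: p=0.2834, T=0.447, ωT=1.605982, cosh=2.591720, sinh=2.391028; start (x,ẋ)=(0.000204, 0.470922) → end (x,ẋ)=(-0.137163, -1.212291)

x = -0.1372, ẋ = -1.2123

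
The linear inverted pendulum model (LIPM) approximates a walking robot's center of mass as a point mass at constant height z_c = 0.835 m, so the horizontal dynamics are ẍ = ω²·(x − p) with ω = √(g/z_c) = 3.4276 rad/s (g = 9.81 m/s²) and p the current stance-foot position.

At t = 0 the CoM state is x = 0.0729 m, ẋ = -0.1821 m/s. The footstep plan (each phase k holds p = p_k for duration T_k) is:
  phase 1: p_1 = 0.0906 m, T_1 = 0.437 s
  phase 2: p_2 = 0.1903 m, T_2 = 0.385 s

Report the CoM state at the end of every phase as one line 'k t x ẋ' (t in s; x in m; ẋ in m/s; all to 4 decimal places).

1 0.4370 -0.0638 -0.5564
2 0.8220 -0.6011 -2.6287

phase 1: p=0.0906, T=0.437, ωT=1.497861, cosh=2.347861, sinh=2.124253; start (x,ẋ)=(0.072900, -0.182100) → end (x,ẋ)=(-0.063814, -0.556421)
phase 2: p=0.1903, T=0.385, ωT=1.319626, cosh=2.004628, sinh=1.737393; start (x,ẋ)=(-0.063814, -0.556421) → end (x,ẋ)=(-0.601144, -2.628685)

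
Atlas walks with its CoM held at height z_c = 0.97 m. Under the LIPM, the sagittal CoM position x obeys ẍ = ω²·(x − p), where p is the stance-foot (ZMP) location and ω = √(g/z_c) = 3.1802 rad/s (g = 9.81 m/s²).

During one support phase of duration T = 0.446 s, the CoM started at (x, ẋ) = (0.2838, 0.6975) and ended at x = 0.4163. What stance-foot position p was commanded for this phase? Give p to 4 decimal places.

p = 0.5316

ωT = 3.1802·0.446 = 1.418369; cosh(ωT) = 2.186244, sinh(ωT) = 1.944135
x(T) = p + (x₀−p)·cosh(ωT) + (ẋ₀/ω)·sinh(ωT) ⇒ p·(1 − cosh) = x(T) − x₀·cosh − (ẋ₀/ω)·sinh
numerator   = 0.4163 − (0.2838)·2.186244 − (0.6975/3.1802)·1.944135 = -0.630555
denominator = 1 − 2.186244 = -1.186244
p = -0.630555 / -1.186244 = 0.5316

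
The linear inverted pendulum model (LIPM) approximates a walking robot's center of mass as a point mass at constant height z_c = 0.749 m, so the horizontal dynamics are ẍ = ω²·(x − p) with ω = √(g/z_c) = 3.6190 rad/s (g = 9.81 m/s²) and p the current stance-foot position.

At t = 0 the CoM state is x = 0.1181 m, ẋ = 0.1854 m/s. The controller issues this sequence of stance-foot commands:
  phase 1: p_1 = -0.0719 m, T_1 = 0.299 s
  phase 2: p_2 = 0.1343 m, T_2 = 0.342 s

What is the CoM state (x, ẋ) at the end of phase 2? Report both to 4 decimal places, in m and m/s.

phase 1: p=-0.0719, T=0.299, ωT=1.082081, cosh=1.644852, sinh=1.305962; start (x,ẋ)=(0.118100, 0.185400) → end (x,ẋ)=(0.307526, 1.202948)
phase 2: p=0.1343, T=0.342, ωT=1.237698, cosh=1.868859, sinh=1.578808; start (x,ẋ)=(0.307526, 1.202948) → end (x,ẋ)=(0.982827, 3.237902)

x = 0.9828, ẋ = 3.2379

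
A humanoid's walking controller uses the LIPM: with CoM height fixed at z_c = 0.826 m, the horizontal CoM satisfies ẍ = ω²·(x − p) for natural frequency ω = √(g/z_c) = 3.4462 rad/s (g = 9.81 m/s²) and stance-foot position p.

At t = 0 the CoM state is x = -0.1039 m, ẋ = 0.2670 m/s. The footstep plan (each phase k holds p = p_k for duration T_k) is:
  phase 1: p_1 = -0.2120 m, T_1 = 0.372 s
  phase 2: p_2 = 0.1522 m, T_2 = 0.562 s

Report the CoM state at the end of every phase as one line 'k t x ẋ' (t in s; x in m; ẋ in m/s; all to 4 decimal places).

phase 1: p=-0.2120, T=0.372, ωT=1.281986, cosh=1.940638, sinh=1.663153; start (x,ẋ)=(-0.103900, 0.267000) → end (x,ẋ)=(0.126639, 1.137732)
phase 2: p=0.1522, T=0.562, ωT=1.936764, cosh=3.540221, sinh=3.396051; start (x,ẋ)=(0.126639, 1.137732) → end (x,ẋ)=(1.182882, 3.728663)

1 0.3720 0.1266 1.1377
2 0.9340 1.1829 3.7287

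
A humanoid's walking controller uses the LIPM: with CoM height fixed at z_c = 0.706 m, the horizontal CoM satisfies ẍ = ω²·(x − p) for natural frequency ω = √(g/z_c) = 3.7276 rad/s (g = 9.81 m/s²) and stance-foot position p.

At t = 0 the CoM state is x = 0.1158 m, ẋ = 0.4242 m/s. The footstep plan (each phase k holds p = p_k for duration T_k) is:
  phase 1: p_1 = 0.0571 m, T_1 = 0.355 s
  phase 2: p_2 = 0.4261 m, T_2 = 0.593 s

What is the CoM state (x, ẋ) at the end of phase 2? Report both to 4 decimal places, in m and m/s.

x = 1.6767, ẋ = 4.8186

phase 1: p=0.0571, T=0.355, ωT=1.323298, cosh=2.011022, sinh=1.744766; start (x,ẋ)=(0.115800, 0.424200) → end (x,ẋ)=(0.373701, 1.234848)
phase 2: p=0.4261, T=0.593, ωT=2.210467, cosh=4.614811, sinh=4.505162; start (x,ẋ)=(0.373701, 1.234848) → end (x,ẋ)=(1.676720, 4.818629)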